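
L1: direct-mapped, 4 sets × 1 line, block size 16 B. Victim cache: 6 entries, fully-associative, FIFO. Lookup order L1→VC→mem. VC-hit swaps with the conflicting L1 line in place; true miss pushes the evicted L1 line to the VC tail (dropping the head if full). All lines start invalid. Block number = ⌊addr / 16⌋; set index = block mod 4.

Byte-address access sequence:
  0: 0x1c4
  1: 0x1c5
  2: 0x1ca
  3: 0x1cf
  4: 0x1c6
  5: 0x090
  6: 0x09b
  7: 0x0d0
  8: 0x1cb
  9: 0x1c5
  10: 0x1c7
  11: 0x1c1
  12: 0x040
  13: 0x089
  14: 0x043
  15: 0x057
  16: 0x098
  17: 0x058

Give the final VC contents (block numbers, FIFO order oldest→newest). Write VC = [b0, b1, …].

#0 0x1c4→b28/s0 MISS; vc=[]
#1 0x1c5→b28/s0 L1-HIT; vc=[]
#2 0x1ca→b28/s0 L1-HIT; vc=[]
#3 0x1cf→b28/s0 L1-HIT; vc=[]
#4 0x1c6→b28/s0 L1-HIT; vc=[]
#5 0x90→b9/s1 MISS; vc=[]
#6 0x9b→b9/s1 L1-HIT; vc=[]
#7 0xd0→b13/s1 MISS; vc=[9]
#8 0x1cb→b28/s0 L1-HIT; vc=[9]
#9 0x1c5→b28/s0 L1-HIT; vc=[9]
#10 0x1c7→b28/s0 L1-HIT; vc=[9]
#11 0x1c1→b28/s0 L1-HIT; vc=[9]
#12 0x40→b4/s0 MISS; vc=[9,28]
#13 0x89→b8/s0 MISS; vc=[9,28,4]
#14 0x43→b4/s0 VC-HIT; vc=[9,28,8]
#15 0x57→b5/s1 MISS; vc=[9,28,8,13]
#16 0x98→b9/s1 VC-HIT; vc=[5,28,8,13]
#17 0x58→b5/s1 VC-HIT; vc=[9,28,8,13]

VC = [9, 28, 8, 13]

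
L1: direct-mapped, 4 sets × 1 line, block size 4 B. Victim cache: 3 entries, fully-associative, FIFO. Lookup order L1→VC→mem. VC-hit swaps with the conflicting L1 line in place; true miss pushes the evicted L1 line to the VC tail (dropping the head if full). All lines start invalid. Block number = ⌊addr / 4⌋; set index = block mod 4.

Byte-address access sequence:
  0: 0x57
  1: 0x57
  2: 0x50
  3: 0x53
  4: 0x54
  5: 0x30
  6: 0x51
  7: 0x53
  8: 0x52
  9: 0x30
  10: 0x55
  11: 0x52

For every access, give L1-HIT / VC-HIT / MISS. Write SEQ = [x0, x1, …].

#0 0x57→b21/s1 MISS; vc=[]
#1 0x57→b21/s1 L1-HIT; vc=[]
#2 0x50→b20/s0 MISS; vc=[]
#3 0x53→b20/s0 L1-HIT; vc=[]
#4 0x54→b21/s1 L1-HIT; vc=[]
#5 0x30→b12/s0 MISS; vc=[20]
#6 0x51→b20/s0 VC-HIT; vc=[12]
#7 0x53→b20/s0 L1-HIT; vc=[12]
#8 0x52→b20/s0 L1-HIT; vc=[12]
#9 0x30→b12/s0 VC-HIT; vc=[20]
#10 0x55→b21/s1 L1-HIT; vc=[20]
#11 0x52→b20/s0 VC-HIT; vc=[12]

SEQ = [MISS, L1-HIT, MISS, L1-HIT, L1-HIT, MISS, VC-HIT, L1-HIT, L1-HIT, VC-HIT, L1-HIT, VC-HIT]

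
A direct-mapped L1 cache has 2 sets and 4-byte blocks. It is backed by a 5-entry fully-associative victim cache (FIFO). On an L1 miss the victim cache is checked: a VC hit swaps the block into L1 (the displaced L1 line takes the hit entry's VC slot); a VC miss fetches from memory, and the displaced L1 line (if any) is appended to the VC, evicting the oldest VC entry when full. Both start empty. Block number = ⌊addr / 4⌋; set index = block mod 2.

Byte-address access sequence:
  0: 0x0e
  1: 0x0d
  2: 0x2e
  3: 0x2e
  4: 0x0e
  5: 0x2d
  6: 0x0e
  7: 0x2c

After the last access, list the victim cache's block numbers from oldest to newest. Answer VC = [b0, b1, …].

0: 0xe (blk 3, set 1) → MISS  vc=[]
1: 0xd (blk 3, set 1) → L1-HIT  vc=[]
2: 0x2e (blk 11, set 1) → MISS  vc=[3]
3: 0x2e (blk 11, set 1) → L1-HIT  vc=[3]
4: 0xe (blk 3, set 1) → VC-HIT  vc=[11]
5: 0x2d (blk 11, set 1) → VC-HIT  vc=[3]
6: 0xe (blk 3, set 1) → VC-HIT  vc=[11]
7: 0x2c (blk 11, set 1) → VC-HIT  vc=[3]

VC = [3]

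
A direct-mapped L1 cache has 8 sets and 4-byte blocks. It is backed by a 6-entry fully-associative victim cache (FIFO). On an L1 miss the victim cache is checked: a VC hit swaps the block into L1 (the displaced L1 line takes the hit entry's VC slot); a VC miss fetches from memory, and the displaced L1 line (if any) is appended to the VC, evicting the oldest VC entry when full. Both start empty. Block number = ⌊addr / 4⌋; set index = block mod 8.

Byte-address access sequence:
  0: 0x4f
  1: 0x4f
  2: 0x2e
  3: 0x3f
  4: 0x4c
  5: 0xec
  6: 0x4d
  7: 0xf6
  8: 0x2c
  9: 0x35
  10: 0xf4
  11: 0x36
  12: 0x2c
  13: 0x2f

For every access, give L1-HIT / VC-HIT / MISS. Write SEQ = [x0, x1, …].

  [0] addr=0x4f blk=19 s=3: MISS | VC []
  [1] addr=0x4f blk=19 s=3: L1-HIT | VC []
  [2] addr=0x2e blk=11 s=3: MISS | VC [19]
  [3] addr=0x3f blk=15 s=7: MISS | VC [19]
  [4] addr=0x4c blk=19 s=3: VC-HIT | VC [11]
  [5] addr=0xec blk=59 s=3: MISS | VC [11, 19]
  [6] addr=0x4d blk=19 s=3: VC-HIT | VC [11, 59]
  [7] addr=0xf6 blk=61 s=5: MISS | VC [11, 59]
  [8] addr=0x2c blk=11 s=3: VC-HIT | VC [19, 59]
  [9] addr=0x35 blk=13 s=5: MISS | VC [19, 59, 61]
  [10] addr=0xf4 blk=61 s=5: VC-HIT | VC [19, 59, 13]
  [11] addr=0x36 blk=13 s=5: VC-HIT | VC [19, 59, 61]
  [12] addr=0x2c blk=11 s=3: L1-HIT | VC [19, 59, 61]
  [13] addr=0x2f blk=11 s=3: L1-HIT | VC [19, 59, 61]

SEQ = [MISS, L1-HIT, MISS, MISS, VC-HIT, MISS, VC-HIT, MISS, VC-HIT, MISS, VC-HIT, VC-HIT, L1-HIT, L1-HIT]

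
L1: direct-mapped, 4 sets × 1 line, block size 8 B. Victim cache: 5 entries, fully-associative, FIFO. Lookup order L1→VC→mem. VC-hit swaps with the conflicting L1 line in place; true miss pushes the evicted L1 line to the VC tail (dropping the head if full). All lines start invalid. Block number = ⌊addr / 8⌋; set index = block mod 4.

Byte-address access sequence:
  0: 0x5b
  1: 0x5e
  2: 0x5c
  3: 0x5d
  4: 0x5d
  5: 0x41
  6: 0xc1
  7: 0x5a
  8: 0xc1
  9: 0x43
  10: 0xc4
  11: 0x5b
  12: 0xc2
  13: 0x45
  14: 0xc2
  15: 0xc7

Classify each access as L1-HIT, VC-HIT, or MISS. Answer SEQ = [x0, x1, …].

0: 0x5b (blk 11, set 3) → MISS  vc=[]
1: 0x5e (blk 11, set 3) → L1-HIT  vc=[]
2: 0x5c (blk 11, set 3) → L1-HIT  vc=[]
3: 0x5d (blk 11, set 3) → L1-HIT  vc=[]
4: 0x5d (blk 11, set 3) → L1-HIT  vc=[]
5: 0x41 (blk 8, set 0) → MISS  vc=[]
6: 0xc1 (blk 24, set 0) → MISS  vc=[8]
7: 0x5a (blk 11, set 3) → L1-HIT  vc=[8]
8: 0xc1 (blk 24, set 0) → L1-HIT  vc=[8]
9: 0x43 (blk 8, set 0) → VC-HIT  vc=[24]
10: 0xc4 (blk 24, set 0) → VC-HIT  vc=[8]
11: 0x5b (blk 11, set 3) → L1-HIT  vc=[8]
12: 0xc2 (blk 24, set 0) → L1-HIT  vc=[8]
13: 0x45 (blk 8, set 0) → VC-HIT  vc=[24]
14: 0xc2 (blk 24, set 0) → VC-HIT  vc=[8]
15: 0xc7 (blk 24, set 0) → L1-HIT  vc=[8]

SEQ = [MISS, L1-HIT, L1-HIT, L1-HIT, L1-HIT, MISS, MISS, L1-HIT, L1-HIT, VC-HIT, VC-HIT, L1-HIT, L1-HIT, VC-HIT, VC-HIT, L1-HIT]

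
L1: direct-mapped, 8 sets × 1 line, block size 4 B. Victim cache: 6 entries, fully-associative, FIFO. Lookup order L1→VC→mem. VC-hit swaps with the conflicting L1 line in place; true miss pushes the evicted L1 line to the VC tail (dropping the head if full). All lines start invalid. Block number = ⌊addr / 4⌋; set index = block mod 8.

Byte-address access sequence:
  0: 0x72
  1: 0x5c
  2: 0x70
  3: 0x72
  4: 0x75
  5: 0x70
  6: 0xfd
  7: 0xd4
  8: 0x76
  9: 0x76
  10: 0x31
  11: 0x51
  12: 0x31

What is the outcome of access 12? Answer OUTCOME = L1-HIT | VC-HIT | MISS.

#0 0x72→b28/s4 MISS; vc=[]
#1 0x5c→b23/s7 MISS; vc=[]
#2 0x70→b28/s4 L1-HIT; vc=[]
#3 0x72→b28/s4 L1-HIT; vc=[]
#4 0x75→b29/s5 MISS; vc=[]
#5 0x70→b28/s4 L1-HIT; vc=[]
#6 0xfd→b63/s7 MISS; vc=[23]
#7 0xd4→b53/s5 MISS; vc=[23,29]
#8 0x76→b29/s5 VC-HIT; vc=[23,53]
#9 0x76→b29/s5 L1-HIT; vc=[23,53]
#10 0x31→b12/s4 MISS; vc=[23,53,28]
#11 0x51→b20/s4 MISS; vc=[23,53,28,12]
#12 0x31→b12/s4 VC-HIT; vc=[23,53,28,20]

OUTCOME = VC-HIT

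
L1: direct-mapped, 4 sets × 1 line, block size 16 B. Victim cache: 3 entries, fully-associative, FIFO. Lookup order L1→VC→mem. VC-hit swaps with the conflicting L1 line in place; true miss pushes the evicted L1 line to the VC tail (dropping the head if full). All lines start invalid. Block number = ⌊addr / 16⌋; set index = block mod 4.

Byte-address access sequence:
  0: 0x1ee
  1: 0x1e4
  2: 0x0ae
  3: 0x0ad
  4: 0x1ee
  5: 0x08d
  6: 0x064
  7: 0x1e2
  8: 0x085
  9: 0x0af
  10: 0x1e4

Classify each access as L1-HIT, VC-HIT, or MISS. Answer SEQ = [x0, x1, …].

SEQ = [MISS, L1-HIT, MISS, L1-HIT, VC-HIT, MISS, MISS, VC-HIT, L1-HIT, VC-HIT, VC-HIT]

#0 0x1ee→b30/s2 MISS; vc=[]
#1 0x1e4→b30/s2 L1-HIT; vc=[]
#2 0xae→b10/s2 MISS; vc=[30]
#3 0xad→b10/s2 L1-HIT; vc=[30]
#4 0x1ee→b30/s2 VC-HIT; vc=[10]
#5 0x8d→b8/s0 MISS; vc=[10]
#6 0x64→b6/s2 MISS; vc=[10,30]
#7 0x1e2→b30/s2 VC-HIT; vc=[10,6]
#8 0x85→b8/s0 L1-HIT; vc=[10,6]
#9 0xaf→b10/s2 VC-HIT; vc=[30,6]
#10 0x1e4→b30/s2 VC-HIT; vc=[10,6]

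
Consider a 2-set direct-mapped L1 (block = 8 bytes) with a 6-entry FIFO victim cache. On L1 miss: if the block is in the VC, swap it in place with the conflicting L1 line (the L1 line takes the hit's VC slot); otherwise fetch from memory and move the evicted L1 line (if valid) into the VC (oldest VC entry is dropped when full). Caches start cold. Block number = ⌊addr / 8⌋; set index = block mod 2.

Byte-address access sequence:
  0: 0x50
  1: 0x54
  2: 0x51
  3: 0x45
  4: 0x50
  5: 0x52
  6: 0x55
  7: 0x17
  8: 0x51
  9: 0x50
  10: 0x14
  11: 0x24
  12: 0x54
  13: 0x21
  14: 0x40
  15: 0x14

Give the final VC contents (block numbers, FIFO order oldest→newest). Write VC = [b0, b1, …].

  [0] addr=0x50 blk=10 s=0: MISS | VC []
  [1] addr=0x54 blk=10 s=0: L1-HIT | VC []
  [2] addr=0x51 blk=10 s=0: L1-HIT | VC []
  [3] addr=0x45 blk=8 s=0: MISS | VC [10]
  [4] addr=0x50 blk=10 s=0: VC-HIT | VC [8]
  [5] addr=0x52 blk=10 s=0: L1-HIT | VC [8]
  [6] addr=0x55 blk=10 s=0: L1-HIT | VC [8]
  [7] addr=0x17 blk=2 s=0: MISS | VC [8, 10]
  [8] addr=0x51 blk=10 s=0: VC-HIT | VC [8, 2]
  [9] addr=0x50 blk=10 s=0: L1-HIT | VC [8, 2]
  [10] addr=0x14 blk=2 s=0: VC-HIT | VC [8, 10]
  [11] addr=0x24 blk=4 s=0: MISS | VC [8, 10, 2]
  [12] addr=0x54 blk=10 s=0: VC-HIT | VC [8, 4, 2]
  [13] addr=0x21 blk=4 s=0: VC-HIT | VC [8, 10, 2]
  [14] addr=0x40 blk=8 s=0: VC-HIT | VC [4, 10, 2]
  [15] addr=0x14 blk=2 s=0: VC-HIT | VC [4, 10, 8]

VC = [4, 10, 8]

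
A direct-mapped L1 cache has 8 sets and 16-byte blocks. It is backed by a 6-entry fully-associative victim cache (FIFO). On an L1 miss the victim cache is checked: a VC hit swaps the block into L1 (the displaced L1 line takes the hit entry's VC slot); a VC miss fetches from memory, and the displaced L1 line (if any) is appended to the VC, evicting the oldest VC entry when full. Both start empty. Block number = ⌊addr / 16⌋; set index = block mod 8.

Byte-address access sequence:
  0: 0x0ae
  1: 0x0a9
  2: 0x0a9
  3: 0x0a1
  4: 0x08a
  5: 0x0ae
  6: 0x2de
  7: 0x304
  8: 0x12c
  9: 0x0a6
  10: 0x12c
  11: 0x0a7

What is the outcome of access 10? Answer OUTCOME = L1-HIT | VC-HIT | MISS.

OUTCOME = VC-HIT

0: 0xae (blk 10, set 2) → MISS  vc=[]
1: 0xa9 (blk 10, set 2) → L1-HIT  vc=[]
2: 0xa9 (blk 10, set 2) → L1-HIT  vc=[]
3: 0xa1 (blk 10, set 2) → L1-HIT  vc=[]
4: 0x8a (blk 8, set 0) → MISS  vc=[]
5: 0xae (blk 10, set 2) → L1-HIT  vc=[]
6: 0x2de (blk 45, set 5) → MISS  vc=[]
7: 0x304 (blk 48, set 0) → MISS  vc=[8]
8: 0x12c (blk 18, set 2) → MISS  vc=[8, 10]
9: 0xa6 (blk 10, set 2) → VC-HIT  vc=[8, 18]
10: 0x12c (blk 18, set 2) → VC-HIT  vc=[8, 10]
11: 0xa7 (blk 10, set 2) → VC-HIT  vc=[8, 18]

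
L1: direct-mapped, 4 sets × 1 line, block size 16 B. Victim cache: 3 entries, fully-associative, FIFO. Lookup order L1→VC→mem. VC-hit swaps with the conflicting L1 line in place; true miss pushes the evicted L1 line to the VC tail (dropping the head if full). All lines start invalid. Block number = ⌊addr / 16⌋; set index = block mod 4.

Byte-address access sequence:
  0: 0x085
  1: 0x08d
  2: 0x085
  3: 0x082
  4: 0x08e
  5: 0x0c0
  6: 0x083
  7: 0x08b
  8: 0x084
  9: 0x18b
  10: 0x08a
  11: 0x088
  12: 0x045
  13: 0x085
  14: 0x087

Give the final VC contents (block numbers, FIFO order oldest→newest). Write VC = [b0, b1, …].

0: 0x85 (blk 8, set 0) → MISS  vc=[]
1: 0x8d (blk 8, set 0) → L1-HIT  vc=[]
2: 0x85 (blk 8, set 0) → L1-HIT  vc=[]
3: 0x82 (blk 8, set 0) → L1-HIT  vc=[]
4: 0x8e (blk 8, set 0) → L1-HIT  vc=[]
5: 0xc0 (blk 12, set 0) → MISS  vc=[8]
6: 0x83 (blk 8, set 0) → VC-HIT  vc=[12]
7: 0x8b (blk 8, set 0) → L1-HIT  vc=[12]
8: 0x84 (blk 8, set 0) → L1-HIT  vc=[12]
9: 0x18b (blk 24, set 0) → MISS  vc=[12, 8]
10: 0x8a (blk 8, set 0) → VC-HIT  vc=[12, 24]
11: 0x88 (blk 8, set 0) → L1-HIT  vc=[12, 24]
12: 0x45 (blk 4, set 0) → MISS  vc=[12, 24, 8]
13: 0x85 (blk 8, set 0) → VC-HIT  vc=[12, 24, 4]
14: 0x87 (blk 8, set 0) → L1-HIT  vc=[12, 24, 4]

VC = [12, 24, 4]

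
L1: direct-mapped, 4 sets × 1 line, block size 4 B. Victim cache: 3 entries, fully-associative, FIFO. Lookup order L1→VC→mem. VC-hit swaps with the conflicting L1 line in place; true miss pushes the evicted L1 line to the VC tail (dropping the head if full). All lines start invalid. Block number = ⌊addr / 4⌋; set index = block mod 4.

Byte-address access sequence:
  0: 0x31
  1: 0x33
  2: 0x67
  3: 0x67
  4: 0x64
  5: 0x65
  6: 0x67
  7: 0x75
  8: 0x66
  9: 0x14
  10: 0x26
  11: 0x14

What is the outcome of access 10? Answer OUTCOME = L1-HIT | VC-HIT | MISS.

OUTCOME = MISS

#0 0x31→b12/s0 MISS; vc=[]
#1 0x33→b12/s0 L1-HIT; vc=[]
#2 0x67→b25/s1 MISS; vc=[]
#3 0x67→b25/s1 L1-HIT; vc=[]
#4 0x64→b25/s1 L1-HIT; vc=[]
#5 0x65→b25/s1 L1-HIT; vc=[]
#6 0x67→b25/s1 L1-HIT; vc=[]
#7 0x75→b29/s1 MISS; vc=[25]
#8 0x66→b25/s1 VC-HIT; vc=[29]
#9 0x14→b5/s1 MISS; vc=[29,25]
#10 0x26→b9/s1 MISS; vc=[29,25,5]
#11 0x14→b5/s1 VC-HIT; vc=[29,25,9]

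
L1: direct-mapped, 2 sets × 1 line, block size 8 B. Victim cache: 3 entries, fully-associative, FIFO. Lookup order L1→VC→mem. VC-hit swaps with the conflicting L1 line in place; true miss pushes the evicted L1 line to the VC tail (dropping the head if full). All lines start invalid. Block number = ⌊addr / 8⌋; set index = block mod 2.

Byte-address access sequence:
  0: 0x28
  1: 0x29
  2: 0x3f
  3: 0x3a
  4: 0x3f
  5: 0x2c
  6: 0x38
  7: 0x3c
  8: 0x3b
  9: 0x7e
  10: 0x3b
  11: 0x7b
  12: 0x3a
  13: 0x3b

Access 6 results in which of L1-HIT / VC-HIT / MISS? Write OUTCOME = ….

0: 0x28 (blk 5, set 1) → MISS  vc=[]
1: 0x29 (blk 5, set 1) → L1-HIT  vc=[]
2: 0x3f (blk 7, set 1) → MISS  vc=[5]
3: 0x3a (blk 7, set 1) → L1-HIT  vc=[5]
4: 0x3f (blk 7, set 1) → L1-HIT  vc=[5]
5: 0x2c (blk 5, set 1) → VC-HIT  vc=[7]
6: 0x38 (blk 7, set 1) → VC-HIT  vc=[5]
7: 0x3c (blk 7, set 1) → L1-HIT  vc=[5]
8: 0x3b (blk 7, set 1) → L1-HIT  vc=[5]
9: 0x7e (blk 15, set 1) → MISS  vc=[5, 7]
10: 0x3b (blk 7, set 1) → VC-HIT  vc=[5, 15]
11: 0x7b (blk 15, set 1) → VC-HIT  vc=[5, 7]
12: 0x3a (blk 7, set 1) → VC-HIT  vc=[5, 15]
13: 0x3b (blk 7, set 1) → L1-HIT  vc=[5, 15]

OUTCOME = VC-HIT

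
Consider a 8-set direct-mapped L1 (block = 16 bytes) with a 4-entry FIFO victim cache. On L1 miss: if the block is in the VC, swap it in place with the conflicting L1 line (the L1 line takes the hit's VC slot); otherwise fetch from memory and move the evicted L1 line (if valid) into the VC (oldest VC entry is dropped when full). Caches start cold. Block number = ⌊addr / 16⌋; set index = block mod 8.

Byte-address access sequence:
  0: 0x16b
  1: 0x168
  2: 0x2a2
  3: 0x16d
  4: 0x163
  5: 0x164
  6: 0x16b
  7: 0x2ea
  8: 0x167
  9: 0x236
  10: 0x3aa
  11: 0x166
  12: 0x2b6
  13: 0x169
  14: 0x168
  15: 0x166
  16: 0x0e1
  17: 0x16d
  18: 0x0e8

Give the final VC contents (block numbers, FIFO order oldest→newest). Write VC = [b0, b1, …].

0: 0x16b (blk 22, set 6) → MISS  vc=[]
1: 0x168 (blk 22, set 6) → L1-HIT  vc=[]
2: 0x2a2 (blk 42, set 2) → MISS  vc=[]
3: 0x16d (blk 22, set 6) → L1-HIT  vc=[]
4: 0x163 (blk 22, set 6) → L1-HIT  vc=[]
5: 0x164 (blk 22, set 6) → L1-HIT  vc=[]
6: 0x16b (blk 22, set 6) → L1-HIT  vc=[]
7: 0x2ea (blk 46, set 6) → MISS  vc=[22]
8: 0x167 (blk 22, set 6) → VC-HIT  vc=[46]
9: 0x236 (blk 35, set 3) → MISS  vc=[46]
10: 0x3aa (blk 58, set 2) → MISS  vc=[46, 42]
11: 0x166 (blk 22, set 6) → L1-HIT  vc=[46, 42]
12: 0x2b6 (blk 43, set 3) → MISS  vc=[46, 42, 35]
13: 0x169 (blk 22, set 6) → L1-HIT  vc=[46, 42, 35]
14: 0x168 (blk 22, set 6) → L1-HIT  vc=[46, 42, 35]
15: 0x166 (blk 22, set 6) → L1-HIT  vc=[46, 42, 35]
16: 0xe1 (blk 14, set 6) → MISS  vc=[46, 42, 35, 22]
17: 0x16d (blk 22, set 6) → VC-HIT  vc=[46, 42, 35, 14]
18: 0xe8 (blk 14, set 6) → VC-HIT  vc=[46, 42, 35, 22]

VC = [46, 42, 35, 22]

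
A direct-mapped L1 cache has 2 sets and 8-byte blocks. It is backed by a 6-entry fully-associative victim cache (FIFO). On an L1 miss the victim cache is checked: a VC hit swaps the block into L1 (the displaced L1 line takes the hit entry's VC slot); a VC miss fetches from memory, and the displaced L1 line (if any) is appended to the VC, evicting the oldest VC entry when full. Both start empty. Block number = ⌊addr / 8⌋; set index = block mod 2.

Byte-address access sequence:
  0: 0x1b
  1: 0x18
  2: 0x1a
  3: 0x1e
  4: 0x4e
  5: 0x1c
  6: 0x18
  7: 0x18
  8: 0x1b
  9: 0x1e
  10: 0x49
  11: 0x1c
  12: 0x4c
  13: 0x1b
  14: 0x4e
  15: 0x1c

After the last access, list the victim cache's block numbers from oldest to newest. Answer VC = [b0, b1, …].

VC = [9]

  [0] addr=0x1b blk=3 s=1: MISS | VC []
  [1] addr=0x18 blk=3 s=1: L1-HIT | VC []
  [2] addr=0x1a blk=3 s=1: L1-HIT | VC []
  [3] addr=0x1e blk=3 s=1: L1-HIT | VC []
  [4] addr=0x4e blk=9 s=1: MISS | VC [3]
  [5] addr=0x1c blk=3 s=1: VC-HIT | VC [9]
  [6] addr=0x18 blk=3 s=1: L1-HIT | VC [9]
  [7] addr=0x18 blk=3 s=1: L1-HIT | VC [9]
  [8] addr=0x1b blk=3 s=1: L1-HIT | VC [9]
  [9] addr=0x1e blk=3 s=1: L1-HIT | VC [9]
  [10] addr=0x49 blk=9 s=1: VC-HIT | VC [3]
  [11] addr=0x1c blk=3 s=1: VC-HIT | VC [9]
  [12] addr=0x4c blk=9 s=1: VC-HIT | VC [3]
  [13] addr=0x1b blk=3 s=1: VC-HIT | VC [9]
  [14] addr=0x4e blk=9 s=1: VC-HIT | VC [3]
  [15] addr=0x1c blk=3 s=1: VC-HIT | VC [9]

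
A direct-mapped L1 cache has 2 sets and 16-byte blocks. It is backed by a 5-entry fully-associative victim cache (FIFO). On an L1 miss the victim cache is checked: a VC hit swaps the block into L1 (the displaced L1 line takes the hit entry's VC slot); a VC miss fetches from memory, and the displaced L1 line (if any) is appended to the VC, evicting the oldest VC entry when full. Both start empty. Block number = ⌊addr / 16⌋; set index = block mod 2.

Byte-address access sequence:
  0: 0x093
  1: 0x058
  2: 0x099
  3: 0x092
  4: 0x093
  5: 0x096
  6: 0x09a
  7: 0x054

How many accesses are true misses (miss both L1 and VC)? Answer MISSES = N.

0: 0x93 (blk 9, set 1) → MISS  vc=[]
1: 0x58 (blk 5, set 1) → MISS  vc=[9]
2: 0x99 (blk 9, set 1) → VC-HIT  vc=[5]
3: 0x92 (blk 9, set 1) → L1-HIT  vc=[5]
4: 0x93 (blk 9, set 1) → L1-HIT  vc=[5]
5: 0x96 (blk 9, set 1) → L1-HIT  vc=[5]
6: 0x9a (blk 9, set 1) → L1-HIT  vc=[5]
7: 0x54 (blk 5, set 1) → VC-HIT  vc=[9]

MISSES = 2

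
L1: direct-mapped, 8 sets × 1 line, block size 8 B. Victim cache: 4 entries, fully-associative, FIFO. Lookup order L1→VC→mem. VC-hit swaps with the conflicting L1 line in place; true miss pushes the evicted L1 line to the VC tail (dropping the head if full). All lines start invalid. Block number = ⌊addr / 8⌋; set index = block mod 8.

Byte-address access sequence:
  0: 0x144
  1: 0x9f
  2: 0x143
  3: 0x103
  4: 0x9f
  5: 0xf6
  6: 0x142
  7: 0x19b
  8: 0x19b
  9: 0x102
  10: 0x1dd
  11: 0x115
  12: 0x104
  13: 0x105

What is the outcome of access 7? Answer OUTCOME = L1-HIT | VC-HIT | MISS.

#0 0x144→b40/s0 MISS; vc=[]
#1 0x9f→b19/s3 MISS; vc=[]
#2 0x143→b40/s0 L1-HIT; vc=[]
#3 0x103→b32/s0 MISS; vc=[40]
#4 0x9f→b19/s3 L1-HIT; vc=[40]
#5 0xf6→b30/s6 MISS; vc=[40]
#6 0x142→b40/s0 VC-HIT; vc=[32]
#7 0x19b→b51/s3 MISS; vc=[32,19]
#8 0x19b→b51/s3 L1-HIT; vc=[32,19]
#9 0x102→b32/s0 VC-HIT; vc=[40,19]
#10 0x1dd→b59/s3 MISS; vc=[40,19,51]
#11 0x115→b34/s2 MISS; vc=[40,19,51]
#12 0x104→b32/s0 L1-HIT; vc=[40,19,51]
#13 0x105→b32/s0 L1-HIT; vc=[40,19,51]

OUTCOME = MISS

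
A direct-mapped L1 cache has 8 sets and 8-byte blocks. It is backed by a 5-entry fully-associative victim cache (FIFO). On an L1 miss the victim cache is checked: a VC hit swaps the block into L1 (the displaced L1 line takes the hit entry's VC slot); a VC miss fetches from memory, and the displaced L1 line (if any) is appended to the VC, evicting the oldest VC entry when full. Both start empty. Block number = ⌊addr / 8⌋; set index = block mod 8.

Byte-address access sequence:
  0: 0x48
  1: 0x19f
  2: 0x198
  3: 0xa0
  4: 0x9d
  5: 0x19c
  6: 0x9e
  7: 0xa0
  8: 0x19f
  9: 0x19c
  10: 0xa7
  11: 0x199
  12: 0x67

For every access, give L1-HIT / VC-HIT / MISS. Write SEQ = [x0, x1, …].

SEQ = [MISS, MISS, L1-HIT, MISS, MISS, VC-HIT, VC-HIT, L1-HIT, VC-HIT, L1-HIT, L1-HIT, L1-HIT, MISS]

0: 0x48 (blk 9, set 1) → MISS  vc=[]
1: 0x19f (blk 51, set 3) → MISS  vc=[]
2: 0x198 (blk 51, set 3) → L1-HIT  vc=[]
3: 0xa0 (blk 20, set 4) → MISS  vc=[]
4: 0x9d (blk 19, set 3) → MISS  vc=[51]
5: 0x19c (blk 51, set 3) → VC-HIT  vc=[19]
6: 0x9e (blk 19, set 3) → VC-HIT  vc=[51]
7: 0xa0 (blk 20, set 4) → L1-HIT  vc=[51]
8: 0x19f (blk 51, set 3) → VC-HIT  vc=[19]
9: 0x19c (blk 51, set 3) → L1-HIT  vc=[19]
10: 0xa7 (blk 20, set 4) → L1-HIT  vc=[19]
11: 0x199 (blk 51, set 3) → L1-HIT  vc=[19]
12: 0x67 (blk 12, set 4) → MISS  vc=[19, 20]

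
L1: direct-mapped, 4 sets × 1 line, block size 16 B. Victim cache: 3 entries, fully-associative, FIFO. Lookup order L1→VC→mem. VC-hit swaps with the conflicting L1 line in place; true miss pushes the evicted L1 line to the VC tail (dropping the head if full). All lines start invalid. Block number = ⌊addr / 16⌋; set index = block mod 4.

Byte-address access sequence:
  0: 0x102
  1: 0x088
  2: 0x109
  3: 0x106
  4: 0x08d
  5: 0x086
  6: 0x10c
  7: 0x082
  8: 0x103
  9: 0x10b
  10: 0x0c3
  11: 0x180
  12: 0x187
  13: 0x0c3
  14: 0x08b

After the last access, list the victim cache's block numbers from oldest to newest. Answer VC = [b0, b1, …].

VC = [12, 16, 24]

0: 0x102 (blk 16, set 0) → MISS  vc=[]
1: 0x88 (blk 8, set 0) → MISS  vc=[16]
2: 0x109 (blk 16, set 0) → VC-HIT  vc=[8]
3: 0x106 (blk 16, set 0) → L1-HIT  vc=[8]
4: 0x8d (blk 8, set 0) → VC-HIT  vc=[16]
5: 0x86 (blk 8, set 0) → L1-HIT  vc=[16]
6: 0x10c (blk 16, set 0) → VC-HIT  vc=[8]
7: 0x82 (blk 8, set 0) → VC-HIT  vc=[16]
8: 0x103 (blk 16, set 0) → VC-HIT  vc=[8]
9: 0x10b (blk 16, set 0) → L1-HIT  vc=[8]
10: 0xc3 (blk 12, set 0) → MISS  vc=[8, 16]
11: 0x180 (blk 24, set 0) → MISS  vc=[8, 16, 12]
12: 0x187 (blk 24, set 0) → L1-HIT  vc=[8, 16, 12]
13: 0xc3 (blk 12, set 0) → VC-HIT  vc=[8, 16, 24]
14: 0x8b (blk 8, set 0) → VC-HIT  vc=[12, 16, 24]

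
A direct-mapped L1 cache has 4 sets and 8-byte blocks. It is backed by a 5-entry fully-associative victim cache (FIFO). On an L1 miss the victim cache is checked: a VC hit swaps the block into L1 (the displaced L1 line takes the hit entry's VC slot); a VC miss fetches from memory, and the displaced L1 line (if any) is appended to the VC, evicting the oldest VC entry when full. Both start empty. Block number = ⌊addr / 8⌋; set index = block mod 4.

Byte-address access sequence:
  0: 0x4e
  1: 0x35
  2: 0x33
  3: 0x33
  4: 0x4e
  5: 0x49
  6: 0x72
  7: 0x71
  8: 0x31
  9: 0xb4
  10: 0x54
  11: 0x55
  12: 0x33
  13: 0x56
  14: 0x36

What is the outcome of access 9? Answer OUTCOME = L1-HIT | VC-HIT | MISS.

#0 0x4e→b9/s1 MISS; vc=[]
#1 0x35→b6/s2 MISS; vc=[]
#2 0x33→b6/s2 L1-HIT; vc=[]
#3 0x33→b6/s2 L1-HIT; vc=[]
#4 0x4e→b9/s1 L1-HIT; vc=[]
#5 0x49→b9/s1 L1-HIT; vc=[]
#6 0x72→b14/s2 MISS; vc=[6]
#7 0x71→b14/s2 L1-HIT; vc=[6]
#8 0x31→b6/s2 VC-HIT; vc=[14]
#9 0xb4→b22/s2 MISS; vc=[14,6]
#10 0x54→b10/s2 MISS; vc=[14,6,22]
#11 0x55→b10/s2 L1-HIT; vc=[14,6,22]
#12 0x33→b6/s2 VC-HIT; vc=[14,10,22]
#13 0x56→b10/s2 VC-HIT; vc=[14,6,22]
#14 0x36→b6/s2 VC-HIT; vc=[14,10,22]

OUTCOME = MISS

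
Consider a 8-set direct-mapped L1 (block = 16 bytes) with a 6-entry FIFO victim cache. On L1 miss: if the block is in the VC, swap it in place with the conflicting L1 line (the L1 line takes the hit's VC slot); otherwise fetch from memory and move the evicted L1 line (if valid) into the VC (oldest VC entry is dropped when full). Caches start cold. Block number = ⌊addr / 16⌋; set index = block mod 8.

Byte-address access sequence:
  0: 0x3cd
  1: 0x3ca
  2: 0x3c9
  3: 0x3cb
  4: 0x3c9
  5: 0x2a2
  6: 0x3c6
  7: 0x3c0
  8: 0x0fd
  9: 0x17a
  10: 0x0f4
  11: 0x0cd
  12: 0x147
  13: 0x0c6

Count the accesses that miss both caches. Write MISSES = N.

0: 0x3cd (blk 60, set 4) → MISS  vc=[]
1: 0x3ca (blk 60, set 4) → L1-HIT  vc=[]
2: 0x3c9 (blk 60, set 4) → L1-HIT  vc=[]
3: 0x3cb (blk 60, set 4) → L1-HIT  vc=[]
4: 0x3c9 (blk 60, set 4) → L1-HIT  vc=[]
5: 0x2a2 (blk 42, set 2) → MISS  vc=[]
6: 0x3c6 (blk 60, set 4) → L1-HIT  vc=[]
7: 0x3c0 (blk 60, set 4) → L1-HIT  vc=[]
8: 0xfd (blk 15, set 7) → MISS  vc=[]
9: 0x17a (blk 23, set 7) → MISS  vc=[15]
10: 0xf4 (blk 15, set 7) → VC-HIT  vc=[23]
11: 0xcd (blk 12, set 4) → MISS  vc=[23, 60]
12: 0x147 (blk 20, set 4) → MISS  vc=[23, 60, 12]
13: 0xc6 (blk 12, set 4) → VC-HIT  vc=[23, 60, 20]

MISSES = 6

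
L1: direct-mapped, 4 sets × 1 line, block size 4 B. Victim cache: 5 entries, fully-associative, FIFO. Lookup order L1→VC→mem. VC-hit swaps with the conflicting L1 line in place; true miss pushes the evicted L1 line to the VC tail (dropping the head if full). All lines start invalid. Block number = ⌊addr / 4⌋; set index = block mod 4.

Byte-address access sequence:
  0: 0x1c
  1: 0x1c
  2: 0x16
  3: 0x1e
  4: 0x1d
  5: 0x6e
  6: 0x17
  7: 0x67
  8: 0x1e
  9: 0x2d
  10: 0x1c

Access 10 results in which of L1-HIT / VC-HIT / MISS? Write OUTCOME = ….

OUTCOME = VC-HIT

#0 0x1c→b7/s3 MISS; vc=[]
#1 0x1c→b7/s3 L1-HIT; vc=[]
#2 0x16→b5/s1 MISS; vc=[]
#3 0x1e→b7/s3 L1-HIT; vc=[]
#4 0x1d→b7/s3 L1-HIT; vc=[]
#5 0x6e→b27/s3 MISS; vc=[7]
#6 0x17→b5/s1 L1-HIT; vc=[7]
#7 0x67→b25/s1 MISS; vc=[7,5]
#8 0x1e→b7/s3 VC-HIT; vc=[27,5]
#9 0x2d→b11/s3 MISS; vc=[27,5,7]
#10 0x1c→b7/s3 VC-HIT; vc=[27,5,11]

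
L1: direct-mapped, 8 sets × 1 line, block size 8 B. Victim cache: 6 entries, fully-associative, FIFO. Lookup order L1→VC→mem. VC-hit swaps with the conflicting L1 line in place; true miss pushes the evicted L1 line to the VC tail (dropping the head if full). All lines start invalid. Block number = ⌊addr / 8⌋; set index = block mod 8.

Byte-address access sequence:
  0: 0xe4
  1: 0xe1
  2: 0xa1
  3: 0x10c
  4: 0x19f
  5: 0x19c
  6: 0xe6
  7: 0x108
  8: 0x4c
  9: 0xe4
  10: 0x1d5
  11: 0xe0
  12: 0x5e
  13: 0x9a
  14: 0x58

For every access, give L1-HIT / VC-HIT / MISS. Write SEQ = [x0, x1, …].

SEQ = [MISS, L1-HIT, MISS, MISS, MISS, L1-HIT, VC-HIT, L1-HIT, MISS, L1-HIT, MISS, L1-HIT, MISS, MISS, VC-HIT]

#0 0xe4→b28/s4 MISS; vc=[]
#1 0xe1→b28/s4 L1-HIT; vc=[]
#2 0xa1→b20/s4 MISS; vc=[28]
#3 0x10c→b33/s1 MISS; vc=[28]
#4 0x19f→b51/s3 MISS; vc=[28]
#5 0x19c→b51/s3 L1-HIT; vc=[28]
#6 0xe6→b28/s4 VC-HIT; vc=[20]
#7 0x108→b33/s1 L1-HIT; vc=[20]
#8 0x4c→b9/s1 MISS; vc=[20,33]
#9 0xe4→b28/s4 L1-HIT; vc=[20,33]
#10 0x1d5→b58/s2 MISS; vc=[20,33]
#11 0xe0→b28/s4 L1-HIT; vc=[20,33]
#12 0x5e→b11/s3 MISS; vc=[20,33,51]
#13 0x9a→b19/s3 MISS; vc=[20,33,51,11]
#14 0x58→b11/s3 VC-HIT; vc=[20,33,51,19]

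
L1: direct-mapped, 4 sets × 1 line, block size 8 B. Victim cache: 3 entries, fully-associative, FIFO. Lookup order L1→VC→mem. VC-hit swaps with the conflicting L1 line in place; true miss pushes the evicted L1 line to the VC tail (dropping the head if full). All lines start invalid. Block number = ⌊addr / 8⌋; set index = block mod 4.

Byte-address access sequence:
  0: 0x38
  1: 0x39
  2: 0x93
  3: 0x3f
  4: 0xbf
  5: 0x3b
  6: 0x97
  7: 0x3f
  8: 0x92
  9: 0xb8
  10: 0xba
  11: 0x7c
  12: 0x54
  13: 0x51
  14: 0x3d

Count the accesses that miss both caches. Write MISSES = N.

MISSES = 5

#0 0x38→b7/s3 MISS; vc=[]
#1 0x39→b7/s3 L1-HIT; vc=[]
#2 0x93→b18/s2 MISS; vc=[]
#3 0x3f→b7/s3 L1-HIT; vc=[]
#4 0xbf→b23/s3 MISS; vc=[7]
#5 0x3b→b7/s3 VC-HIT; vc=[23]
#6 0x97→b18/s2 L1-HIT; vc=[23]
#7 0x3f→b7/s3 L1-HIT; vc=[23]
#8 0x92→b18/s2 L1-HIT; vc=[23]
#9 0xb8→b23/s3 VC-HIT; vc=[7]
#10 0xba→b23/s3 L1-HIT; vc=[7]
#11 0x7c→b15/s3 MISS; vc=[7,23]
#12 0x54→b10/s2 MISS; vc=[7,23,18]
#13 0x51→b10/s2 L1-HIT; vc=[7,23,18]
#14 0x3d→b7/s3 VC-HIT; vc=[15,23,18]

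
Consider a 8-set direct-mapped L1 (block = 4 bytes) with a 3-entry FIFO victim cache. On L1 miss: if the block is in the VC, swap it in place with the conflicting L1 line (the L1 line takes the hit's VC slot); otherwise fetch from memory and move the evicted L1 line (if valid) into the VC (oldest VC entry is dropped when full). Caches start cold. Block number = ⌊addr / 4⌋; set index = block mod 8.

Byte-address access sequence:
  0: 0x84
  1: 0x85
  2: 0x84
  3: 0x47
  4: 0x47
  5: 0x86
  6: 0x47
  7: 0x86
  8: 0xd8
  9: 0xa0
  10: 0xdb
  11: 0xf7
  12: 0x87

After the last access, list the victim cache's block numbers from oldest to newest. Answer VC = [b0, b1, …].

VC = [17]

  [0] addr=0x84 blk=33 s=1: MISS | VC []
  [1] addr=0x85 blk=33 s=1: L1-HIT | VC []
  [2] addr=0x84 blk=33 s=1: L1-HIT | VC []
  [3] addr=0x47 blk=17 s=1: MISS | VC [33]
  [4] addr=0x47 blk=17 s=1: L1-HIT | VC [33]
  [5] addr=0x86 blk=33 s=1: VC-HIT | VC [17]
  [6] addr=0x47 blk=17 s=1: VC-HIT | VC [33]
  [7] addr=0x86 blk=33 s=1: VC-HIT | VC [17]
  [8] addr=0xd8 blk=54 s=6: MISS | VC [17]
  [9] addr=0xa0 blk=40 s=0: MISS | VC [17]
  [10] addr=0xdb blk=54 s=6: L1-HIT | VC [17]
  [11] addr=0xf7 blk=61 s=5: MISS | VC [17]
  [12] addr=0x87 blk=33 s=1: L1-HIT | VC [17]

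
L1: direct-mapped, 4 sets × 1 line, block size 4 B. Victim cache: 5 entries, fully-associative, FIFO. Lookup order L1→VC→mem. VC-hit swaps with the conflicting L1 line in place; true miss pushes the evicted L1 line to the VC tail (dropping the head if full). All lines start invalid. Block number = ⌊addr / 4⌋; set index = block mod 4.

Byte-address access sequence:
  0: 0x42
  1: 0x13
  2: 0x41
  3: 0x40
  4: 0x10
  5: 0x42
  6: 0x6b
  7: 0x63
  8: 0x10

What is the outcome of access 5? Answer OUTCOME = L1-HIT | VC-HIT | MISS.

OUTCOME = VC-HIT

  [0] addr=0x42 blk=16 s=0: MISS | VC []
  [1] addr=0x13 blk=4 s=0: MISS | VC [16]
  [2] addr=0x41 blk=16 s=0: VC-HIT | VC [4]
  [3] addr=0x40 blk=16 s=0: L1-HIT | VC [4]
  [4] addr=0x10 blk=4 s=0: VC-HIT | VC [16]
  [5] addr=0x42 blk=16 s=0: VC-HIT | VC [4]
  [6] addr=0x6b blk=26 s=2: MISS | VC [4]
  [7] addr=0x63 blk=24 s=0: MISS | VC [4, 16]
  [8] addr=0x10 blk=4 s=0: VC-HIT | VC [24, 16]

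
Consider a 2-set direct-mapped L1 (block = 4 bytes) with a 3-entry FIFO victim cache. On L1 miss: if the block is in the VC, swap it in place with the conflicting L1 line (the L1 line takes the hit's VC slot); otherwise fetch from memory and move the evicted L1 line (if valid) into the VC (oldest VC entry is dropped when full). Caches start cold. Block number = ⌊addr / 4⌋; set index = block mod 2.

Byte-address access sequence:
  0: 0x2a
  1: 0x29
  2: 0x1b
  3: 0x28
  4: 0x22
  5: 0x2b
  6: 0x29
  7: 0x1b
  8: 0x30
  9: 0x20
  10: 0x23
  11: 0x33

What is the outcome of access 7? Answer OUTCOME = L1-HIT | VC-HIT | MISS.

#0 0x2a→b10/s0 MISS; vc=[]
#1 0x29→b10/s0 L1-HIT; vc=[]
#2 0x1b→b6/s0 MISS; vc=[10]
#3 0x28→b10/s0 VC-HIT; vc=[6]
#4 0x22→b8/s0 MISS; vc=[6,10]
#5 0x2b→b10/s0 VC-HIT; vc=[6,8]
#6 0x29→b10/s0 L1-HIT; vc=[6,8]
#7 0x1b→b6/s0 VC-HIT; vc=[10,8]
#8 0x30→b12/s0 MISS; vc=[10,8,6]
#9 0x20→b8/s0 VC-HIT; vc=[10,12,6]
#10 0x23→b8/s0 L1-HIT; vc=[10,12,6]
#11 0x33→b12/s0 VC-HIT; vc=[10,8,6]

OUTCOME = VC-HIT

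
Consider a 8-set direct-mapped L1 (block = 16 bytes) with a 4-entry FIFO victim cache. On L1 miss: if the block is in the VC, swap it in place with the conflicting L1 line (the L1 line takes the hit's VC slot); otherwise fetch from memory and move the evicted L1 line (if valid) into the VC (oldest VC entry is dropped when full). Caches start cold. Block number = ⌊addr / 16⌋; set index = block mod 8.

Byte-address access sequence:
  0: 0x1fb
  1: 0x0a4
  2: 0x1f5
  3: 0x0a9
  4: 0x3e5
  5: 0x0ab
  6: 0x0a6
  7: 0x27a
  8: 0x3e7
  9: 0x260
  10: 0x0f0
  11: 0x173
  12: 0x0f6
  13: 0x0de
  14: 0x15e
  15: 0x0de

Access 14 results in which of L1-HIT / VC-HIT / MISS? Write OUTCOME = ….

OUTCOME = MISS

0: 0x1fb (blk 31, set 7) → MISS  vc=[]
1: 0xa4 (blk 10, set 2) → MISS  vc=[]
2: 0x1f5 (blk 31, set 7) → L1-HIT  vc=[]
3: 0xa9 (blk 10, set 2) → L1-HIT  vc=[]
4: 0x3e5 (blk 62, set 6) → MISS  vc=[]
5: 0xab (blk 10, set 2) → L1-HIT  vc=[]
6: 0xa6 (blk 10, set 2) → L1-HIT  vc=[]
7: 0x27a (blk 39, set 7) → MISS  vc=[31]
8: 0x3e7 (blk 62, set 6) → L1-HIT  vc=[31]
9: 0x260 (blk 38, set 6) → MISS  vc=[31, 62]
10: 0xf0 (blk 15, set 7) → MISS  vc=[31, 62, 39]
11: 0x173 (blk 23, set 7) → MISS  vc=[31, 62, 39, 15]
12: 0xf6 (blk 15, set 7) → VC-HIT  vc=[31, 62, 39, 23]
13: 0xde (blk 13, set 5) → MISS  vc=[31, 62, 39, 23]
14: 0x15e (blk 21, set 5) → MISS  vc=[62, 39, 23, 13]
15: 0xde (blk 13, set 5) → VC-HIT  vc=[62, 39, 23, 21]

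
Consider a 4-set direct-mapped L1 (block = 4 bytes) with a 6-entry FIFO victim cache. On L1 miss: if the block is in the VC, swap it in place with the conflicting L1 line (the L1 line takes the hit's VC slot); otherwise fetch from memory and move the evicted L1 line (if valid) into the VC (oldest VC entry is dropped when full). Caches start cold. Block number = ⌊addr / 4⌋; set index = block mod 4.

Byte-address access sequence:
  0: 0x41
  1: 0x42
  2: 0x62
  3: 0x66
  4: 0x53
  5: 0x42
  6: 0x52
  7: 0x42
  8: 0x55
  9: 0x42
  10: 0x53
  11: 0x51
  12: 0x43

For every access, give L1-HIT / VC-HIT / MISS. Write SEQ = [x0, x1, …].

SEQ = [MISS, L1-HIT, MISS, MISS, MISS, VC-HIT, VC-HIT, VC-HIT, MISS, L1-HIT, VC-HIT, L1-HIT, VC-HIT]

#0 0x41→b16/s0 MISS; vc=[]
#1 0x42→b16/s0 L1-HIT; vc=[]
#2 0x62→b24/s0 MISS; vc=[16]
#3 0x66→b25/s1 MISS; vc=[16]
#4 0x53→b20/s0 MISS; vc=[16,24]
#5 0x42→b16/s0 VC-HIT; vc=[20,24]
#6 0x52→b20/s0 VC-HIT; vc=[16,24]
#7 0x42→b16/s0 VC-HIT; vc=[20,24]
#8 0x55→b21/s1 MISS; vc=[20,24,25]
#9 0x42→b16/s0 L1-HIT; vc=[20,24,25]
#10 0x53→b20/s0 VC-HIT; vc=[16,24,25]
#11 0x51→b20/s0 L1-HIT; vc=[16,24,25]
#12 0x43→b16/s0 VC-HIT; vc=[20,24,25]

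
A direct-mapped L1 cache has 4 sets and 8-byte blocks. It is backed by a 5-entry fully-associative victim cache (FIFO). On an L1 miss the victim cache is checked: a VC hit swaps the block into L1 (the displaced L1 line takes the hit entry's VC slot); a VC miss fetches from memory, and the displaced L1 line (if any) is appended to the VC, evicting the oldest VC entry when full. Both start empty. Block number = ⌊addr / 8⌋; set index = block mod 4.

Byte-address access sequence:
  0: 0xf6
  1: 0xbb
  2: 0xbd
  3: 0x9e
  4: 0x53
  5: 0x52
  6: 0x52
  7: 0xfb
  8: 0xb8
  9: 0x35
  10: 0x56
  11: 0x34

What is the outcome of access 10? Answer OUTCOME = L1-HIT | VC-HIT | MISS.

OUTCOME = VC-HIT

  [0] addr=0xf6 blk=30 s=2: MISS | VC []
  [1] addr=0xbb blk=23 s=3: MISS | VC []
  [2] addr=0xbd blk=23 s=3: L1-HIT | VC []
  [3] addr=0x9e blk=19 s=3: MISS | VC [23]
  [4] addr=0x53 blk=10 s=2: MISS | VC [23, 30]
  [5] addr=0x52 blk=10 s=2: L1-HIT | VC [23, 30]
  [6] addr=0x52 blk=10 s=2: L1-HIT | VC [23, 30]
  [7] addr=0xfb blk=31 s=3: MISS | VC [23, 30, 19]
  [8] addr=0xb8 blk=23 s=3: VC-HIT | VC [31, 30, 19]
  [9] addr=0x35 blk=6 s=2: MISS | VC [31, 30, 19, 10]
  [10] addr=0x56 blk=10 s=2: VC-HIT | VC [31, 30, 19, 6]
  [11] addr=0x34 blk=6 s=2: VC-HIT | VC [31, 30, 19, 10]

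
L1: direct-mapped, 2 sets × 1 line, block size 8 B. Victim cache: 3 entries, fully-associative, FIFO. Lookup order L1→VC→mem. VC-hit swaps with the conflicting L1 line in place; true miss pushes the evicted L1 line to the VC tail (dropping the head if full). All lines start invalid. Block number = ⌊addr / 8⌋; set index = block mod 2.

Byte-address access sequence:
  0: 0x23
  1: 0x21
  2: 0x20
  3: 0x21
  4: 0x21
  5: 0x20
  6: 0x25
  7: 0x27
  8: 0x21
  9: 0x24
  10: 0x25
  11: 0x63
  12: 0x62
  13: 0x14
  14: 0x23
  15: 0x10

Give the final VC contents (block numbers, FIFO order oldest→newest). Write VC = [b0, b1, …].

VC = [4, 12]

0: 0x23 (blk 4, set 0) → MISS  vc=[]
1: 0x21 (blk 4, set 0) → L1-HIT  vc=[]
2: 0x20 (blk 4, set 0) → L1-HIT  vc=[]
3: 0x21 (blk 4, set 0) → L1-HIT  vc=[]
4: 0x21 (blk 4, set 0) → L1-HIT  vc=[]
5: 0x20 (blk 4, set 0) → L1-HIT  vc=[]
6: 0x25 (blk 4, set 0) → L1-HIT  vc=[]
7: 0x27 (blk 4, set 0) → L1-HIT  vc=[]
8: 0x21 (blk 4, set 0) → L1-HIT  vc=[]
9: 0x24 (blk 4, set 0) → L1-HIT  vc=[]
10: 0x25 (blk 4, set 0) → L1-HIT  vc=[]
11: 0x63 (blk 12, set 0) → MISS  vc=[4]
12: 0x62 (blk 12, set 0) → L1-HIT  vc=[4]
13: 0x14 (blk 2, set 0) → MISS  vc=[4, 12]
14: 0x23 (blk 4, set 0) → VC-HIT  vc=[2, 12]
15: 0x10 (blk 2, set 0) → VC-HIT  vc=[4, 12]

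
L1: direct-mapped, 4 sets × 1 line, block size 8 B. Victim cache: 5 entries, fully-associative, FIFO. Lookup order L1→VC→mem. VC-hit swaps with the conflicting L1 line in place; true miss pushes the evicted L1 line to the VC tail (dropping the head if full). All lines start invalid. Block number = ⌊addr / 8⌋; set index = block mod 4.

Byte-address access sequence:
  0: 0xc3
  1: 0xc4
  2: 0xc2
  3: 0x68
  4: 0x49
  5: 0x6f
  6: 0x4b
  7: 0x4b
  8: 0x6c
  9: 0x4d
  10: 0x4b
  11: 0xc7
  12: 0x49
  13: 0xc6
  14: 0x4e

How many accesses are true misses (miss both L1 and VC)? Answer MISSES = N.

MISSES = 3

#0 0xc3→b24/s0 MISS; vc=[]
#1 0xc4→b24/s0 L1-HIT; vc=[]
#2 0xc2→b24/s0 L1-HIT; vc=[]
#3 0x68→b13/s1 MISS; vc=[]
#4 0x49→b9/s1 MISS; vc=[13]
#5 0x6f→b13/s1 VC-HIT; vc=[9]
#6 0x4b→b9/s1 VC-HIT; vc=[13]
#7 0x4b→b9/s1 L1-HIT; vc=[13]
#8 0x6c→b13/s1 VC-HIT; vc=[9]
#9 0x4d→b9/s1 VC-HIT; vc=[13]
#10 0x4b→b9/s1 L1-HIT; vc=[13]
#11 0xc7→b24/s0 L1-HIT; vc=[13]
#12 0x49→b9/s1 L1-HIT; vc=[13]
#13 0xc6→b24/s0 L1-HIT; vc=[13]
#14 0x4e→b9/s1 L1-HIT; vc=[13]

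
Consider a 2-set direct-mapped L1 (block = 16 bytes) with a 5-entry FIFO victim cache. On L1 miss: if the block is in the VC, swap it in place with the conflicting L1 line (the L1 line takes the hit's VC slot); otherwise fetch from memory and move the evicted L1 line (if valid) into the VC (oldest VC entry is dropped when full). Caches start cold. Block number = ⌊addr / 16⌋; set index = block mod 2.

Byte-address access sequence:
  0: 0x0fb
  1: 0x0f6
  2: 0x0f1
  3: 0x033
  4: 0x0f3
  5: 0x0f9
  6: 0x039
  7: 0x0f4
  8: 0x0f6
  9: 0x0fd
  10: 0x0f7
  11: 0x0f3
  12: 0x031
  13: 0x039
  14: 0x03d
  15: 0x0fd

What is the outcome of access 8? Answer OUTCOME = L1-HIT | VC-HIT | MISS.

OUTCOME = L1-HIT

0: 0xfb (blk 15, set 1) → MISS  vc=[]
1: 0xf6 (blk 15, set 1) → L1-HIT  vc=[]
2: 0xf1 (blk 15, set 1) → L1-HIT  vc=[]
3: 0x33 (blk 3, set 1) → MISS  vc=[15]
4: 0xf3 (blk 15, set 1) → VC-HIT  vc=[3]
5: 0xf9 (blk 15, set 1) → L1-HIT  vc=[3]
6: 0x39 (blk 3, set 1) → VC-HIT  vc=[15]
7: 0xf4 (blk 15, set 1) → VC-HIT  vc=[3]
8: 0xf6 (blk 15, set 1) → L1-HIT  vc=[3]
9: 0xfd (blk 15, set 1) → L1-HIT  vc=[3]
10: 0xf7 (blk 15, set 1) → L1-HIT  vc=[3]
11: 0xf3 (blk 15, set 1) → L1-HIT  vc=[3]
12: 0x31 (blk 3, set 1) → VC-HIT  vc=[15]
13: 0x39 (blk 3, set 1) → L1-HIT  vc=[15]
14: 0x3d (blk 3, set 1) → L1-HIT  vc=[15]
15: 0xfd (blk 15, set 1) → VC-HIT  vc=[3]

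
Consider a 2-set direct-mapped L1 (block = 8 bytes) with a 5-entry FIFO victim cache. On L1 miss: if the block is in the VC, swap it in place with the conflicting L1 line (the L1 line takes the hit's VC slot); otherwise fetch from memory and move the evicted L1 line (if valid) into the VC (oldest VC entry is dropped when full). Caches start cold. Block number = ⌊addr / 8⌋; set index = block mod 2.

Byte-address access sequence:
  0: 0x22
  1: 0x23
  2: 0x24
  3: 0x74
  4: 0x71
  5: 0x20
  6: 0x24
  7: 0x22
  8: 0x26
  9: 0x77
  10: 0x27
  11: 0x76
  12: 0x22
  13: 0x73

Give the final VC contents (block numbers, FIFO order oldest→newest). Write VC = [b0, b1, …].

VC = [4]

#0 0x22→b4/s0 MISS; vc=[]
#1 0x23→b4/s0 L1-HIT; vc=[]
#2 0x24→b4/s0 L1-HIT; vc=[]
#3 0x74→b14/s0 MISS; vc=[4]
#4 0x71→b14/s0 L1-HIT; vc=[4]
#5 0x20→b4/s0 VC-HIT; vc=[14]
#6 0x24→b4/s0 L1-HIT; vc=[14]
#7 0x22→b4/s0 L1-HIT; vc=[14]
#8 0x26→b4/s0 L1-HIT; vc=[14]
#9 0x77→b14/s0 VC-HIT; vc=[4]
#10 0x27→b4/s0 VC-HIT; vc=[14]
#11 0x76→b14/s0 VC-HIT; vc=[4]
#12 0x22→b4/s0 VC-HIT; vc=[14]
#13 0x73→b14/s0 VC-HIT; vc=[4]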